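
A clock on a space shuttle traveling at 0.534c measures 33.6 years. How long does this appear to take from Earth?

Proper time Δt₀ = 33.6 years
γ = 1/√(1 - 0.534²) = 1.1828
Δt = γΔt₀ = 1.1828 × 33.6 = 39.74 years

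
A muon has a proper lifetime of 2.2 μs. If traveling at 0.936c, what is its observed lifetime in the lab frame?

Proper lifetime τ₀ = 2.2 μs
γ = 1/√(1 - 0.936²) = 2.841
τ = γτ₀ = 2.841 × 2.2 μs = 6.250 μs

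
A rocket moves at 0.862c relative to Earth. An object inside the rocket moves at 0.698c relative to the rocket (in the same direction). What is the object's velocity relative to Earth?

u = (u' + v)/(1 + u'v/c²)
Numerator: 0.698 + 0.862 = 1.56
Denominator: 1 + 0.601676 = 1.601676
u = 1.56/1.601676 = 0.9740c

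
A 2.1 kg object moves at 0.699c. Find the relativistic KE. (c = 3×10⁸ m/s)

γ = 1/√(1 - 0.699²) = 1.39836
γ - 1 = 0.39836
KE = (γ-1)mc² = 0.39836 × 2.1 × (3×10⁸)² = 7.529×10¹⁶ J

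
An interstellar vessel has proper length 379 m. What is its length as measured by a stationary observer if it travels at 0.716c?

Proper length L₀ = 379 m
γ = 1/√(1 - 0.716²) = 1.4325
L = L₀/γ = 379/1.4325 = 264.6 m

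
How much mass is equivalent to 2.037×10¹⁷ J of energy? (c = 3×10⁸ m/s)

From E = mc², we get m = E/c²
c² = (3×10⁸)² = 9×10¹⁶ m²/s²
m = 2.037×10¹⁷ / 9×10¹⁶ = 2.263 kg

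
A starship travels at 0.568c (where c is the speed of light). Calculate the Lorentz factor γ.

v/c = 0.568, so (v/c)² = 0.322624
1 - (v/c)² = 0.677376
γ = 1/√(0.677376) = 1.215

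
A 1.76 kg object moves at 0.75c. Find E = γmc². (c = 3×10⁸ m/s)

γ = 1/√(1 - 0.75²) = 1.512
mc² = 1.76 × (3×10⁸)² = 1.584×10¹⁷ J
E = γmc² = 1.512 × 1.584×10¹⁷ = 2.395×10¹⁷ J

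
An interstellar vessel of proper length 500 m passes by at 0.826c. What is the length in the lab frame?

Proper length L₀ = 500 m
γ = 1/√(1 - 0.826²) = 1.774
L = L₀/γ = 500/1.774 = 281.8 m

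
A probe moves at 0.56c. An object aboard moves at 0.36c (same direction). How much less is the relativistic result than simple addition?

Classical: u' + v = 0.36 + 0.56 = 0.92c
Relativistic: u = (0.36 + 0.56)/(1 + 0.2016) = 0.92/1.2016 = 0.7656c
Difference: 0.92 - 0.7656 = 0.1544c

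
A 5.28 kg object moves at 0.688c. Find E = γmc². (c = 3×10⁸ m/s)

γ = 1/√(1 - 0.688²) = 1.378
mc² = 5.28 × (3×10⁸)² = 4.752×10¹⁷ J
E = γmc² = 1.378 × 4.752×10¹⁷ = 6.548×10¹⁷ J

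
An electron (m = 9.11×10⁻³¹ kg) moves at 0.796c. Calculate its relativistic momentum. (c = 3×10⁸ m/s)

γ = 1/√(1 - 0.796²) = 1.652
v = 0.796 × 3×10⁸ = 2.388×10⁸ m/s
p = γmv = 1.652 × 9.11×10⁻³¹ × 2.388×10⁸ = 3.594×10⁻²² kg·m/s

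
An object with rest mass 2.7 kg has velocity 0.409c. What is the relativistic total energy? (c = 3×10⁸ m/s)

γ = 1/√(1 - 0.409²) = 1.096
mc² = 2.7 × (3×10⁸)² = 2.430×10¹⁷ J
E = γmc² = 1.096 × 2.430×10¹⁷ = 2.663×10¹⁷ J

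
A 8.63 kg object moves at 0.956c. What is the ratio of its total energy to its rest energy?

E = γmc², E₀ = mc²
E/E₀ = γ = 1/√(1 - 0.956²) = 3.409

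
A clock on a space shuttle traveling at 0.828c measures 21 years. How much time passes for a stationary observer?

Proper time Δt₀ = 21 years
γ = 1/√(1 - 0.828²) = 1.7834
Δt = γΔt₀ = 1.7834 × 21 = 37.45 years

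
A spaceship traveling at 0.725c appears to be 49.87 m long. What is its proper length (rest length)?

Contracted length L = 49.87 m
γ = 1/√(1 - 0.725²) = 1.452
L₀ = γL = 1.452 × 49.87 = 72.41 m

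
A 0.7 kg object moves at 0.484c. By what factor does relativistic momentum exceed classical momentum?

p_rel = γmv, p_class = mv
Ratio = γ = 1/√(1 - 0.484²) = 1.143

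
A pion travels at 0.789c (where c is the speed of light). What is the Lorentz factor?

v/c = 0.789, so (v/c)² = 0.622521
1 - (v/c)² = 0.377479
γ = 1/√(0.377479) = 1.628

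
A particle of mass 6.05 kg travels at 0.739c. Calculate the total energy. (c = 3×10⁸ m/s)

γ = 1/√(1 - 0.739²) = 1.4843
mc² = 6.05 × (3×10⁸)² = 5.445×10¹⁷ J
E = γmc² = 1.4843 × 5.445×10¹⁷ = 8.082×10¹⁷ J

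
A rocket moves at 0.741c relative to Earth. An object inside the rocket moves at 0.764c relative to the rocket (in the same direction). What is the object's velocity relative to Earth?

u = (u' + v)/(1 + u'v/c²)
Numerator: 0.764 + 0.741 = 1.505
Denominator: 1 + 0.566124 = 1.566124
u = 1.505/1.566124 = 0.9610c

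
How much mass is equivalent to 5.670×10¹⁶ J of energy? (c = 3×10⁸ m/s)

From E = mc², we get m = E/c²
c² = (3×10⁸)² = 9×10¹⁶ m²/s²
m = 5.670×10¹⁶ / 9×10¹⁶ = 0.6300 kg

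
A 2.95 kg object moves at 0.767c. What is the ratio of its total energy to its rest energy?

E = γmc², E₀ = mc²
E/E₀ = γ = 1/√(1 - 0.767²) = 1.558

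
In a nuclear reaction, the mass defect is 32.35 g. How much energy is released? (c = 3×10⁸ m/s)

Convert mass defect: Δm = 32.35 g = 0.03235 kg
E = Δm·c² = 0.03235 × (3×10⁸)²
= 0.03235 × 9×10¹⁶ = 2.912×10¹⁵ J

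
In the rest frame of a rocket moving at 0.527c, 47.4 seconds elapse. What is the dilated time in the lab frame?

Proper time Δt₀ = 47.4 seconds
γ = 1/√(1 - 0.527²) = 1.17666
Δt = γΔt₀ = 1.17666 × 47.4 = 55.77 seconds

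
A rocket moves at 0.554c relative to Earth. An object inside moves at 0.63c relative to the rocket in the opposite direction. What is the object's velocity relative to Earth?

Object's velocity in rocket frame is u' = -0.63c
u = (u' + v)/(1 + u'v/c²) = (v - 0.63)/(1 - 0.63·v/c²)
Numerator: 0.554 - 0.63 = -0.076
Denominator: 1 - 0.34902 = 0.65098
u = -0.076/0.65098 = -0.1167c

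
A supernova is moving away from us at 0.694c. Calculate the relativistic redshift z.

β = 0.694
(1+β)/(1-β) = 1.694/0.306 = 5.536
√(5.536) = 2.353
z = 2.353 - 1 = 1.353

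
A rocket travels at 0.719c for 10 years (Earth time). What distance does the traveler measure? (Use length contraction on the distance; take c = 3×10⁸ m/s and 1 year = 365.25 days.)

Earth distance: d = v × t = 0.719c × 10 yr = 6.8070×10¹⁶ m
γ = 1.4388
d' = d/γ = 6.8070×10¹⁶/1.4388 = 4.731×10¹⁶ m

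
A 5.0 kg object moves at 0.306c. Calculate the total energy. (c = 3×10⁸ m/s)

γ = 1/√(1 - 0.306²) = 1.0504
mc² = 5.0 × (3×10⁸)² = 4.500×10¹⁷ J
E = γmc² = 1.0504 × 4.500×10¹⁷ = 4.727×10¹⁷ J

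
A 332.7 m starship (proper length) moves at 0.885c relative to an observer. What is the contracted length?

Proper length L₀ = 332.7 m
γ = 1/√(1 - 0.885²) = 2.148
L = L₀/γ = 332.7/2.148 = 154.9 m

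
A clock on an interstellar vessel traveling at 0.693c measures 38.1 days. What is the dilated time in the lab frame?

Proper time Δt₀ = 38.1 days
γ = 1/√(1 - 0.693²) = 1.3871
Δt = γΔt₀ = 1.3871 × 38.1 = 52.85 days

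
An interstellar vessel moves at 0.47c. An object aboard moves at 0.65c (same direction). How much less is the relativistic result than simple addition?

Classical: u' + v = 0.65 + 0.47 = 1.12c
Relativistic: u = (0.65 + 0.47)/(1 + 0.3055) = 1.12/1.3055 = 0.8579c
Difference: 1.12 - 0.8579 = 0.2621c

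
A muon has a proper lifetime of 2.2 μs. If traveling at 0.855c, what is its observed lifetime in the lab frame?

Proper lifetime τ₀ = 2.2 μs
γ = 1/√(1 - 0.855²) = 1.928
τ = γτ₀ = 1.928 × 2.2 μs = 4.242 μs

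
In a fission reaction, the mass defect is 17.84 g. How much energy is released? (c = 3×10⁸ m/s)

Convert mass defect: Δm = 17.84 g = 0.01784 kg
E = Δm·c² = 0.01784 × (3×10⁸)²
= 0.01784 × 9×10¹⁶ = 1.606×10¹⁵ J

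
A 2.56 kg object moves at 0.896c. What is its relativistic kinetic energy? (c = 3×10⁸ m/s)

γ = 1/√(1 - 0.896²) = 2.252
γ - 1 = 1.252
KE = (γ-1)mc² = 1.252 × 2.56 × (3×10⁸)² = 2.885×10¹⁷ J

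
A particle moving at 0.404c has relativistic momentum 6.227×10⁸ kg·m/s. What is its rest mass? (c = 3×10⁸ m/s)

γ = 1/√(1 - 0.404²) = 1.0932
v = 0.404 × 3×10⁸ = 1.212×10⁸ m/s
m = p/(γv) = 6.227×10⁸/(1.0932 × 1.212×10⁸) = 4.700 kg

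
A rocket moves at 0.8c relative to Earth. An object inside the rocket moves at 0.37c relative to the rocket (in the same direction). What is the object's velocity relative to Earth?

u = (u' + v)/(1 + u'v/c²)
Numerator: 0.37 + 0.8 = 1.17
Denominator: 1 + 0.296 = 1.296
u = 1.17/1.296 = 0.9028c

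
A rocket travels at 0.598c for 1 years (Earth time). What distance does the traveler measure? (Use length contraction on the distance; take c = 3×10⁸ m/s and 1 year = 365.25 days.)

Earth distance: d = v × t = 0.598c × 1 yr = 5.66143×10¹⁵ m
γ = 1.24767
d' = d/γ = 5.66143×10¹⁵/1.24767 = 4.538×10¹⁵ m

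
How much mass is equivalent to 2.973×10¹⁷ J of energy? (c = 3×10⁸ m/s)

From E = mc², we get m = E/c²
c² = (3×10⁸)² = 9×10¹⁶ m²/s²
m = 2.973×10¹⁷ / 9×10¹⁶ = 3.303 kg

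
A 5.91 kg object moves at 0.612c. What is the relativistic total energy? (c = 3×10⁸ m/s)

γ = 1/√(1 - 0.612²) = 1.26445
mc² = 5.91 × (3×10⁸)² = 5.319×10¹⁷ J
E = γmc² = 1.26445 × 5.319×10¹⁷ = 6.726×10¹⁷ J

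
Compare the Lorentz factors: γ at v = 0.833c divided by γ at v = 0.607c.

γ₁ = 1/√(1 - 0.833²) = 1.807
γ₂ = 1/√(1 - 0.607²) = 1.258
γ₁/γ₂ = 1.807/1.258 = 1.436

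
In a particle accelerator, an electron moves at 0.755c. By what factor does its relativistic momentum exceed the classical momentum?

p_rel = γmv, p_class = mv
Ratio = γ = 1/√(1 - 0.755²)
= 1/√(0.429975) = 1.525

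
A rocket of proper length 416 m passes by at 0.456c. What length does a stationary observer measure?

Proper length L₀ = 416 m
γ = 1/√(1 - 0.456²) = 1.1236
L = L₀/γ = 416/1.1236 = 370.2 m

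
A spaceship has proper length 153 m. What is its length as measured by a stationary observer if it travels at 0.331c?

Proper length L₀ = 153 m
γ = 1/√(1 - 0.331²) = 1.0597
L = L₀/γ = 153/1.0597 = 144.4 m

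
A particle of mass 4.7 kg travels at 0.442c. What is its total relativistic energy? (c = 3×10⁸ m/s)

γ = 1/√(1 - 0.442²) = 1.115
mc² = 4.7 × (3×10⁸)² = 4.230×10¹⁷ J
E = γmc² = 1.115 × 4.230×10¹⁷ = 4.716×10¹⁷ J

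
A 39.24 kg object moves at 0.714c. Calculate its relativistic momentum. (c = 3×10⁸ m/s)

γ = 1/√(1 - 0.714²) = 1.428
v = 0.714 × 3×10⁸ = 2.142×10⁸ m/s
p = γmv = 1.428 × 39.24 × 2.142×10⁸ = 1.200×10¹⁰ kg·m/s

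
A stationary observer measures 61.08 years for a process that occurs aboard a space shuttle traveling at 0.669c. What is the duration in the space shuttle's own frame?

Dilated time Δt = 61.08 years
γ = 1/√(1 - 0.669²) = 1.3454
Δt₀ = Δt/γ = 61.08/1.3454 = 45.40 years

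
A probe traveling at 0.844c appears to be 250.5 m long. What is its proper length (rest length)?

Contracted length L = 250.5 m
γ = 1/√(1 - 0.844²) = 1.8645
L₀ = γL = 1.8645 × 250.5 = 467.1 m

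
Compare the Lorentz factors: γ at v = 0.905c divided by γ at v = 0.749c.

γ₁ = 1/√(1 - 0.905²) = 2.3507
γ₂ = 1/√(1 - 0.749²) = 1.5093
γ₁/γ₂ = 2.3507/1.5093 = 1.557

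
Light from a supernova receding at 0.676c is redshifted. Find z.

β = 0.676
(1+β)/(1-β) = 1.676/0.324 = 5.173
√(5.173) = 2.274
z = 2.274 - 1 = 1.274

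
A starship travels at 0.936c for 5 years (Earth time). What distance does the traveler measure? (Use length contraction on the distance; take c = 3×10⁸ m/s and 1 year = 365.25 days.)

Earth distance: d = v × t = 0.936c × 5 yr = 4.431×10¹⁶ m
γ = 2.841
d' = d/γ = 4.431×10¹⁶/2.841 = 1.560×10¹⁶ m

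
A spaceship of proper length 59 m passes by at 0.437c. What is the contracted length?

Proper length L₀ = 59 m
γ = 1/√(1 - 0.437²) = 1.1118
L = L₀/γ = 59/1.1118 = 53.07 m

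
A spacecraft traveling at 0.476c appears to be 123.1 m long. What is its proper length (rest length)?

Contracted length L = 123.1 m
γ = 1/√(1 - 0.476²) = 1.137
L₀ = γL = 1.137 × 123.1 = 140.0 m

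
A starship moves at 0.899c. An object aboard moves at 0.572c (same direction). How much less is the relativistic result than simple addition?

Classical: u' + v = 0.572 + 0.899 = 1.471c
Relativistic: u = (0.572 + 0.899)/(1 + 0.514228) = 1.471/1.514228 = 0.9715c
Difference: 1.471 - 0.9715 = 0.4995c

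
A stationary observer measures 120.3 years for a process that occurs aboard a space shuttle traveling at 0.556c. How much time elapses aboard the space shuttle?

Dilated time Δt = 120.3 years
γ = 1/√(1 - 0.556²) = 1.2031
Δt₀ = Δt/γ = 120.3/1.2031 = 99.99 years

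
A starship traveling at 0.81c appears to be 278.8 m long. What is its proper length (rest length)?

Contracted length L = 278.8 m
γ = 1/√(1 - 0.81²) = 1.705
L₀ = γL = 1.705 × 278.8 = 475.4 m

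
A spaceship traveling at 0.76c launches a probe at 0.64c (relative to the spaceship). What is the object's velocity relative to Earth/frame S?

u = (u' + v)/(1 + u'v/c²)
Numerator: 0.64 + 0.76 = 1.4
Denominator: 1 + 0.4864 = 1.4864
u = 1.4/1.4864 = 0.9419c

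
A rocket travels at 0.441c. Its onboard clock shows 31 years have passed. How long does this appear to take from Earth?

Proper time Δt₀ = 31 years
γ = 1/√(1 - 0.441²) = 1.1142
Δt = γΔt₀ = 1.1142 × 31 = 34.54 years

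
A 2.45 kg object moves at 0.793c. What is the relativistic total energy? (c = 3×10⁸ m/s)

γ = 1/√(1 - 0.793²) = 1.6414
mc² = 2.45 × (3×10⁸)² = 2.205×10¹⁷ J
E = γmc² = 1.6414 × 2.205×10¹⁷ = 3.619×10¹⁷ J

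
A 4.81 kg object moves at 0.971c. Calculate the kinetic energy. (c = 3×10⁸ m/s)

γ = 1/√(1 - 0.971²) = 4.183
γ - 1 = 3.183
KE = (γ-1)mc² = 3.183 × 4.81 × (3×10⁸)² = 1.378×10¹⁸ J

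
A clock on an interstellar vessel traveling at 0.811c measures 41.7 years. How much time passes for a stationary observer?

Proper time Δt₀ = 41.7 years
γ = 1/√(1 - 0.811²) = 1.7093
Δt = γΔt₀ = 1.7093 × 41.7 = 71.28 years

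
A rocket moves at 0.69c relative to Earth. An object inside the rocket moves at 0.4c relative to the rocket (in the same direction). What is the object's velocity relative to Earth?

u = (u' + v)/(1 + u'v/c²)
Numerator: 0.4 + 0.69 = 1.09
Denominator: 1 + 0.276 = 1.276
u = 1.09/1.276 = 0.8542c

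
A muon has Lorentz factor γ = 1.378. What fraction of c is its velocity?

From γ = 1/√(1 - v²/c²):
1/γ² = 1/1.378² = 0.5266
v²/c² = 1 - 0.5266 = 0.4734
v/c = √(0.4734) = 0.6880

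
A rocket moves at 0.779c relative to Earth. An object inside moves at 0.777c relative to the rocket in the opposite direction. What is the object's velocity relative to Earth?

Object's velocity in rocket frame is u' = -0.777c
u = (u' + v)/(1 + u'v/c²) = (v - 0.777)/(1 - 0.777·v/c²)
Numerator: 0.779 - 0.777 = 0.002
Denominator: 1 - 0.605283 = 0.394717
u = 0.002/0.394717 = 0.005067c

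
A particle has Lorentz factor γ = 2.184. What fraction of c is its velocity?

From γ = 1/√(1 - v²/c²):
1/γ² = 1/2.184² = 0.2096
v²/c² = 1 - 0.2096 = 0.7904
v/c = √(0.7904) = 0.8890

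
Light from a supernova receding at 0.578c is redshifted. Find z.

β = 0.578
(1+β)/(1-β) = 1.578/0.422 = 3.7393
√(3.7393) = 1.9337
z = 1.9337 - 1 = 0.9337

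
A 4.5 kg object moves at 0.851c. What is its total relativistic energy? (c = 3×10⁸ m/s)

γ = 1/√(1 - 0.851²) = 1.9042
mc² = 4.5 × (3×10⁸)² = 4.050×10¹⁷ J
E = γmc² = 1.9042 × 4.050×10¹⁷ = 7.712×10¹⁷ J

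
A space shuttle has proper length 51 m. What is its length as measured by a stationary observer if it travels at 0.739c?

Proper length L₀ = 51 m
γ = 1/√(1 - 0.739²) = 1.4843
L = L₀/γ = 51/1.4843 = 34.36 m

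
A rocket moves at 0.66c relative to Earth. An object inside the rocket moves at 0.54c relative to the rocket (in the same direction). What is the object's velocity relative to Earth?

u = (u' + v)/(1 + u'v/c²)
Numerator: 0.54 + 0.66 = 1.2
Denominator: 1 + 0.3564 = 1.3564
u = 1.2/1.3564 = 0.8847c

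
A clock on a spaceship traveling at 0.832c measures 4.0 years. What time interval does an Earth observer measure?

Proper time Δt₀ = 4.0 years
γ = 1/√(1 - 0.832²) = 1.8025
Δt = γΔt₀ = 1.8025 × 4.0 = 7.210 years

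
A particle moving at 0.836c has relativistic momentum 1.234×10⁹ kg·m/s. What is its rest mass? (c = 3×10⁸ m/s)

γ = 1/√(1 - 0.836²) = 1.822
v = 0.836 × 3×10⁸ = 2.508×10⁸ m/s
m = p/(γv) = 1.234×10⁹/(1.822 × 2.508×10⁸) = 2.700 kg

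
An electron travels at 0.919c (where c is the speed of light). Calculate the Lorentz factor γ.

v/c = 0.919, so (v/c)² = 0.844561
1 - (v/c)² = 0.155439
γ = 1/√(0.155439) = 2.536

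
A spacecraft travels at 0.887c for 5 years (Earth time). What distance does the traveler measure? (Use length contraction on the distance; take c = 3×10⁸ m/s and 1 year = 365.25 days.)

Earth distance: d = v × t = 0.887c × 5 yr = 4.199×10¹⁶ m
γ = 2.166
d' = d/γ = 4.199×10¹⁶/2.166 = 1.939×10¹⁶ m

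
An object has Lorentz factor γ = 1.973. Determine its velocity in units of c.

From γ = 1/√(1 - v²/c²):
1/γ² = 1/1.973² = 0.2569
v²/c² = 1 - 0.2569 = 0.7431
v/c = √(0.7431) = 0.8620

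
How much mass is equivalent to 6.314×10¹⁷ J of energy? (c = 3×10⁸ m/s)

From E = mc², we get m = E/c²
c² = (3×10⁸)² = 9×10¹⁶ m²/s²
m = 6.314×10¹⁷ / 9×10¹⁶ = 7.016 kg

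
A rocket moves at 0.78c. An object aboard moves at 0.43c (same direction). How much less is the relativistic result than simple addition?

Classical: u' + v = 0.43 + 0.78 = 1.21c
Relativistic: u = (0.43 + 0.78)/(1 + 0.3354) = 1.21/1.3354 = 0.9061c
Difference: 1.21 - 0.9061 = 0.3039c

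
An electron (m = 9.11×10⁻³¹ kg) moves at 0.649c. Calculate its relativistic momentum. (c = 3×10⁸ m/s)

γ = 1/√(1 - 0.649²) = 1.314
v = 0.649 × 3×10⁸ = 1.947×10⁸ m/s
p = γmv = 1.314 × 9.11×10⁻³¹ × 1.947×10⁸ = 2.331×10⁻²² kg·m/s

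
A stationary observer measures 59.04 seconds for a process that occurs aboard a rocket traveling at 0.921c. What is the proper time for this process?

Dilated time Δt = 59.04 seconds
γ = 1/√(1 - 0.921²) = 2.567
Δt₀ = Δt/γ = 59.04/2.567 = 23.00 seconds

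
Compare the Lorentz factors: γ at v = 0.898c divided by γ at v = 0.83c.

γ₁ = 1/√(1 - 0.898²) = 2.273
γ₂ = 1/√(1 - 0.83²) = 1.793
γ₁/γ₂ = 2.273/1.793 = 1.268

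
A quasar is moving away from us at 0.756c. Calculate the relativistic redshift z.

β = 0.756
(1+β)/(1-β) = 1.756/0.244 = 7.197
√(7.197) = 2.683
z = 2.683 - 1 = 1.683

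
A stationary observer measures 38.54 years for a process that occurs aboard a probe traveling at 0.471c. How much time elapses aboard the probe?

Dilated time Δt = 38.54 years
γ = 1/√(1 - 0.471²) = 1.1336
Δt₀ = Δt/γ = 38.54/1.1336 = 34.00 years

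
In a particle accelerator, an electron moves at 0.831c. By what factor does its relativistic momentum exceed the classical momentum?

p_rel = γmv, p_class = mv
Ratio = γ = 1/√(1 - 0.831²)
= 1/√(0.309439) = 1.798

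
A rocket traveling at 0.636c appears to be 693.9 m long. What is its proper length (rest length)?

Contracted length L = 693.9 m
γ = 1/√(1 - 0.636²) = 1.2959
L₀ = γL = 1.2959 × 693.9 = 899.2 m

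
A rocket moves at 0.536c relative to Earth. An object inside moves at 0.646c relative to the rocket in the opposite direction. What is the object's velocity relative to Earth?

Object's velocity in rocket frame is u' = -0.646c
u = (u' + v)/(1 + u'v/c²) = (v - 0.646)/(1 - 0.646·v/c²)
Numerator: 0.536 - 0.646 = -0.11
Denominator: 1 - 0.346256 = 0.653744
u = -0.11/0.653744 = -0.1683c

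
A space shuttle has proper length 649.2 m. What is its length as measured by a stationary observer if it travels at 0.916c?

Proper length L₀ = 649.2 m
γ = 1/√(1 - 0.916²) = 2.493
L = L₀/γ = 649.2/2.493 = 260.4 m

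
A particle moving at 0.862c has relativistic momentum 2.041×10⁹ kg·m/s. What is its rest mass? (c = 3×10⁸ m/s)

γ = 1/√(1 - 0.862²) = 1.9727
v = 0.862 × 3×10⁸ = 2.586×10⁸ m/s
m = p/(γv) = 2.041×10⁹/(1.9727 × 2.586×10⁸) = 4.001 kg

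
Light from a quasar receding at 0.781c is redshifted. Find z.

β = 0.781
(1+β)/(1-β) = 1.781/0.219 = 8.132
√(8.132) = 2.852
z = 2.852 - 1 = 1.852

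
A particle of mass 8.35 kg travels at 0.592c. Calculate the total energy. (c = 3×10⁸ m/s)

γ = 1/√(1 - 0.592²) = 1.2408
mc² = 8.35 × (3×10⁸)² = 7.515×10¹⁷ J
E = γmc² = 1.2408 × 7.515×10¹⁷ = 9.325×10¹⁷ J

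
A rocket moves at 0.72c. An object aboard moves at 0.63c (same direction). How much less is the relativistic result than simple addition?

Classical: u' + v = 0.63 + 0.72 = 1.35c
Relativistic: u = (0.63 + 0.72)/(1 + 0.4536) = 1.35/1.4536 = 0.9287c
Difference: 1.35 - 0.9287 = 0.4213c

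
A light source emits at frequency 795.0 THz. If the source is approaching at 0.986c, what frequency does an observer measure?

β = v/c = 0.986
(1+β)/(1-β) = 1.986/0.014 = 141.857
Doppler factor = √(141.857) = 11.9104
f_obs = 795.0 × 11.9104 = 9469 THz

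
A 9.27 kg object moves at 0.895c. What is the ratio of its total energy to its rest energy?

E = γmc², E₀ = mc²
E/E₀ = γ = 1/√(1 - 0.895²) = 2.242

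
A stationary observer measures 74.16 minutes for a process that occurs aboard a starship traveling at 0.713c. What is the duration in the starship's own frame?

Dilated time Δt = 74.16 minutes
γ = 1/√(1 - 0.713²) = 1.4262
Δt₀ = Δt/γ = 74.16/1.4262 = 52.00 minutes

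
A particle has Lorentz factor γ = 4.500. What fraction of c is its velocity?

From γ = 1/√(1 - v²/c²):
1/γ² = 1/4.500² = 0.04938
v²/c² = 1 - 0.04938 = 0.9506
v/c = √(0.9506) = 0.9750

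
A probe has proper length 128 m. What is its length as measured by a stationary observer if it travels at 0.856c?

Proper length L₀ = 128 m
γ = 1/√(1 - 0.856²) = 1.9343
L = L₀/γ = 128/1.9343 = 66.17 m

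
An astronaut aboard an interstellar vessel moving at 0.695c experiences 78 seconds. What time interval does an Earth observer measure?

Proper time Δt₀ = 78 seconds
γ = 1/√(1 - 0.695²) = 1.391
Δt = γΔt₀ = 1.391 × 78 = 108.5 seconds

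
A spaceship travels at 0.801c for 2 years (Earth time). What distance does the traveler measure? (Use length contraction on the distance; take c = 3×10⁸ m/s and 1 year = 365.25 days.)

Earth distance: d = v × t = 0.801c × 2 yr = 1.5167×10¹⁶ m
γ = 1.6704
d' = d/γ = 1.5167×10¹⁶/1.6704 = 9.080×10¹⁵ m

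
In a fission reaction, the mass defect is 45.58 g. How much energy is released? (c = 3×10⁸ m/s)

Convert mass defect: Δm = 45.58 g = 0.04558 kg
E = Δm·c² = 0.04558 × (3×10⁸)²
= 0.04558 × 9×10¹⁶ = 4.102×10¹⁵ J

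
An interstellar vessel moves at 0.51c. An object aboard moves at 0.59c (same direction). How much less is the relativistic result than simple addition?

Classical: u' + v = 0.59 + 0.51 = 1.1c
Relativistic: u = (0.59 + 0.51)/(1 + 0.3009) = 1.1/1.3009 = 0.8456c
Difference: 1.1 - 0.8456 = 0.2544c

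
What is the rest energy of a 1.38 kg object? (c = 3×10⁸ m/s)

c² = (3×10⁸)² = 9.000×10¹⁶ m²/s²
E₀ = mc² = 1.38 × 9.000×10¹⁶ = 1.242×10¹⁷ J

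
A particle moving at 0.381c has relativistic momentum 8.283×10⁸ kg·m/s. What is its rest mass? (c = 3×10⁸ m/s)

γ = 1/√(1 - 0.381²) = 1.0816
v = 0.381 × 3×10⁸ = 1.143×10⁸ m/s
m = p/(γv) = 8.283×10⁸/(1.0816 × 1.143×10⁸) = 6.700 kg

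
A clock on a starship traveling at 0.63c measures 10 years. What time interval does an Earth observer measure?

Proper time Δt₀ = 10 years
γ = 1/√(1 - 0.63²) = 1.288
Δt = γΔt₀ = 1.288 × 10 = 12.88 years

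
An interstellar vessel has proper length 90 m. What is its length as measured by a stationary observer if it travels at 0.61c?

Proper length L₀ = 90 m
γ = 1/√(1 - 0.61²) = 1.262
L = L₀/γ = 90/1.262 = 71.32 m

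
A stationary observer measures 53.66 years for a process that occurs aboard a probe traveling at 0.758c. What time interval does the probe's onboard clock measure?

Dilated time Δt = 53.66 years
γ = 1/√(1 - 0.758²) = 1.533
Δt₀ = Δt/γ = 53.66/1.533 = 35.00 years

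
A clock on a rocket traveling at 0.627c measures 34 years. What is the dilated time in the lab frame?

Proper time Δt₀ = 34 years
γ = 1/√(1 - 0.627²) = 1.28367
Δt = γΔt₀ = 1.28367 × 34 = 43.64 years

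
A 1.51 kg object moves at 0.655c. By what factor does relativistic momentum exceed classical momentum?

p_rel = γmv, p_class = mv
Ratio = γ = 1/√(1 - 0.655²) = 1.323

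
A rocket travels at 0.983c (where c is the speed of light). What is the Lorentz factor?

v/c = 0.983, so (v/c)² = 0.966289
1 - (v/c)² = 0.033711
γ = 1/√(0.033711) = 5.446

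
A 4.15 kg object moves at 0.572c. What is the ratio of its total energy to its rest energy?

E = γmc², E₀ = mc²
E/E₀ = γ = 1/√(1 - 0.572²) = 1.219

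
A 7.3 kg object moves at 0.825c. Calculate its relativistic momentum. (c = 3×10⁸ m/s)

γ = 1/√(1 - 0.825²) = 1.7695
v = 0.825 × 3×10⁸ = 2.475×10⁸ m/s
p = γmv = 1.7695 × 7.3 × 2.475×10⁸ = 3.197×10⁹ kg·m/s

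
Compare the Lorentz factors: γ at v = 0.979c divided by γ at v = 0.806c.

γ₁ = 1/√(1 - 0.979²) = 4.905
γ₂ = 1/√(1 - 0.806²) = 1.689
γ₁/γ₂ = 4.905/1.689 = 2.904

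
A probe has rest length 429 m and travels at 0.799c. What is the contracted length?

Proper length L₀ = 429 m
γ = 1/√(1 - 0.799²) = 1.663
L = L₀/γ = 429/1.663 = 258.0 m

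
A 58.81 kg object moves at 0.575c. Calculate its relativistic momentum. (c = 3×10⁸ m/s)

γ = 1/√(1 - 0.575²) = 1.222
v = 0.575 × 3×10⁸ = 1.725×10⁸ m/s
p = γmv = 1.222 × 58.81 × 1.725×10⁸ = 1.240×10¹⁰ kg·m/s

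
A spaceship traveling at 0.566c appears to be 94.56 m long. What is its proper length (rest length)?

Contracted length L = 94.56 m
γ = 1/√(1 - 0.566²) = 1.213
L₀ = γL = 1.213 × 94.56 = 114.7 m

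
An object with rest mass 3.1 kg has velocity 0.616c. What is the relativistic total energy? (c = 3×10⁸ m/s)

γ = 1/√(1 - 0.616²) = 1.2694
mc² = 3.1 × (3×10⁸)² = 2.790×10¹⁷ J
E = γmc² = 1.2694 × 2.790×10¹⁷ = 3.542×10¹⁷ J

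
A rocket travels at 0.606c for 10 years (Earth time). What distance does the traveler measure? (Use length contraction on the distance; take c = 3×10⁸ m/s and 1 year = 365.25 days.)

Earth distance: d = v × t = 0.606c × 10 yr = 5.737×10¹⁶ m
γ = 1.257
d' = d/γ = 5.737×10¹⁶/1.257 = 4.564×10¹⁶ m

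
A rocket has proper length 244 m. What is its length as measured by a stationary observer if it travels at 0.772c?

Proper length L₀ = 244 m
γ = 1/√(1 - 0.772²) = 1.573
L = L₀/γ = 244/1.573 = 155.1 m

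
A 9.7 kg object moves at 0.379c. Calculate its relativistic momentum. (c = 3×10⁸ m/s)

γ = 1/√(1 - 0.379²) = 1.081
v = 0.379 × 3×10⁸ = 1.137×10⁸ m/s
p = γmv = 1.081 × 9.7 × 1.137×10⁸ = 1.192×10⁹ kg·m/s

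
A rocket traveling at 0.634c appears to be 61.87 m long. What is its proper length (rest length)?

Contracted length L = 61.87 m
γ = 1/√(1 - 0.634²) = 1.293
L₀ = γL = 1.293 × 61.87 = 80.00 m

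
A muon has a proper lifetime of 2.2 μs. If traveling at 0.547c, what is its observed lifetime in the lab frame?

Proper lifetime τ₀ = 2.2 μs
γ = 1/√(1 - 0.547²) = 1.1946
τ = γτ₀ = 1.1946 × 2.2 μs = 2.628 μs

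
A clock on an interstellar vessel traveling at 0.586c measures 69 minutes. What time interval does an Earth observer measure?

Proper time Δt₀ = 69 minutes
γ = 1/√(1 - 0.586²) = 1.234
Δt = γΔt₀ = 1.234 × 69 = 85.15 minutes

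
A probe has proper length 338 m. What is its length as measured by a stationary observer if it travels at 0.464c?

Proper length L₀ = 338 m
γ = 1/√(1 - 0.464²) = 1.129
L = L₀/γ = 338/1.129 = 299.4 m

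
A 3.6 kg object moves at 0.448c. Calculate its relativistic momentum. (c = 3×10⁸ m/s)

γ = 1/√(1 - 0.448²) = 1.1185
v = 0.448 × 3×10⁸ = 1.344×10⁸ m/s
p = γmv = 1.1185 × 3.6 × 1.344×10⁸ = 5.412×10⁸ kg·m/s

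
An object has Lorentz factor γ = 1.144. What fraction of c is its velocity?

From γ = 1/√(1 - v²/c²):
1/γ² = 1/1.144² = 0.7641
v²/c² = 1 - 0.7641 = 0.2359
v/c = √(0.2359) = 0.4857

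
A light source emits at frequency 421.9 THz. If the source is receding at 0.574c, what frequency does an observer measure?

β = v/c = 0.574
(1-β)/(1+β) = 0.426/1.574 = 0.2706
Doppler factor = √(0.2706) = 0.5202
f_obs = 421.9 × 0.5202 = 219.5 THz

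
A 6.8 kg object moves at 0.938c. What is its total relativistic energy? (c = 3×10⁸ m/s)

γ = 1/√(1 - 0.938²) = 2.885
mc² = 6.8 × (3×10⁸)² = 6.120×10¹⁷ J
E = γmc² = 2.885 × 6.120×10¹⁷ = 1.766×10¹⁸ J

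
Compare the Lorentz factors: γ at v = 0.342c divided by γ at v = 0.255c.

γ₁ = 1/√(1 - 0.342²) = 1.064
γ₂ = 1/√(1 - 0.255²) = 1.034
γ₁/γ₂ = 1.064/1.034 = 1.029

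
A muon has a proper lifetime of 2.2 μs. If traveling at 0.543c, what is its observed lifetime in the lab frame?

Proper lifetime τ₀ = 2.2 μs
γ = 1/√(1 - 0.543²) = 1.191
τ = γτ₀ = 1.191 × 2.2 μs = 2.620 μs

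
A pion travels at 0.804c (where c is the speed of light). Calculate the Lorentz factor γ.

v/c = 0.804, so (v/c)² = 0.646416
1 - (v/c)² = 0.353584
γ = 1/√(0.353584) = 1.682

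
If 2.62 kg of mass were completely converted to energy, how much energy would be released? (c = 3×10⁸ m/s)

Using E = mc²:
c² = (3×10⁸)² = 9×10¹⁶ m²/s²
E = 2.62 × 9×10¹⁶ = 2.358×10¹⁷ J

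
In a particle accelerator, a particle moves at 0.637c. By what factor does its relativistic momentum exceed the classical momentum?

p_rel = γmv, p_class = mv
Ratio = γ = 1/√(1 - 0.637²)
= 1/√(0.594231) = 1.297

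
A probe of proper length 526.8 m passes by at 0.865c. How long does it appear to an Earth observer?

Proper length L₀ = 526.8 m
γ = 1/√(1 - 0.865²) = 1.993
L = L₀/γ = 526.8/1.993 = 264.3 m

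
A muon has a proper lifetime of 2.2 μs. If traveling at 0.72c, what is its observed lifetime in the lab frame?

Proper lifetime τ₀ = 2.2 μs
γ = 1/√(1 - 0.72²) = 1.441
τ = γτ₀ = 1.441 × 2.2 μs = 3.170 μs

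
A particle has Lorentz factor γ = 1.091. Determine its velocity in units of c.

From γ = 1/√(1 - v²/c²):
1/γ² = 1/1.091² = 0.84014
v²/c² = 1 - 0.84014 = 0.15986
v/c = √(0.15986) = 0.3998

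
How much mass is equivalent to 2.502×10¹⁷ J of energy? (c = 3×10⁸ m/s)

From E = mc², we get m = E/c²
c² = (3×10⁸)² = 9×10¹⁶ m²/s²
m = 2.502×10¹⁷ / 9×10¹⁶ = 2.780 kg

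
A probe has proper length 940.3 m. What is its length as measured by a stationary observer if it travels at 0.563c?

Proper length L₀ = 940.3 m
γ = 1/√(1 - 0.563²) = 1.210
L = L₀/γ = 940.3/1.210 = 777.1 m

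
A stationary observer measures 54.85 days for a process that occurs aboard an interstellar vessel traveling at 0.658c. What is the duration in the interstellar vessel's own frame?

Dilated time Δt = 54.85 days
γ = 1/√(1 - 0.658²) = 1.328
Δt₀ = Δt/γ = 54.85/1.328 = 41.30 days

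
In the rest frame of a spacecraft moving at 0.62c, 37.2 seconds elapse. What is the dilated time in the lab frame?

Proper time Δt₀ = 37.2 seconds
γ = 1/√(1 - 0.62²) = 1.2745
Δt = γΔt₀ = 1.2745 × 37.2 = 47.41 seconds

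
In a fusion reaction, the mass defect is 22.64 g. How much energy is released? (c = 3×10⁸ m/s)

Convert mass defect: Δm = 22.64 g = 0.02264 kg
E = Δm·c² = 0.02264 × (3×10⁸)²
= 0.02264 × 9×10¹⁶ = 2.038×10¹⁵ J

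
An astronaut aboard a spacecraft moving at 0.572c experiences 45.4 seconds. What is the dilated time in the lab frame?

Proper time Δt₀ = 45.4 seconds
γ = 1/√(1 - 0.572²) = 1.2191
Δt = γΔt₀ = 1.2191 × 45.4 = 55.35 seconds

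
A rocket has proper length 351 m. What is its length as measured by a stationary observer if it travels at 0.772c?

Proper length L₀ = 351 m
γ = 1/√(1 - 0.772²) = 1.573
L = L₀/γ = 351/1.573 = 223.1 m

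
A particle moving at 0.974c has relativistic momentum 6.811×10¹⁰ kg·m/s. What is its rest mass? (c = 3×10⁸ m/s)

γ = 1/√(1 - 0.974²) = 4.414
v = 0.974 × 3×10⁸ = 2.922×10⁸ m/s
m = p/(γv) = 6.811×10¹⁰/(4.414 × 2.922×10⁸) = 52.81 kg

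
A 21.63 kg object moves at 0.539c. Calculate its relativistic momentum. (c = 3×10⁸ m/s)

γ = 1/√(1 - 0.539²) = 1.187
v = 0.539 × 3×10⁸ = 1.617×10⁸ m/s
p = γmv = 1.187 × 21.63 × 1.617×10⁸ = 4.152×10⁹ kg·m/s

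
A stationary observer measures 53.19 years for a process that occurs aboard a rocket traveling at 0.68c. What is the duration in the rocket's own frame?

Dilated time Δt = 53.19 years
γ = 1/√(1 - 0.68²) = 1.364
Δt₀ = Δt/γ = 53.19/1.364 = 39.00 years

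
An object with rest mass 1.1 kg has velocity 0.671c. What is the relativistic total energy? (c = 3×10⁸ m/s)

γ = 1/√(1 - 0.671²) = 1.3487
mc² = 1.1 × (3×10⁸)² = 9.900×10¹⁶ J
E = γmc² = 1.3487 × 9.900×10¹⁶ = 1.335×10¹⁷ J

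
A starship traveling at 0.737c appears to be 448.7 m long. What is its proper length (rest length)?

Contracted length L = 448.7 m
γ = 1/√(1 - 0.737²) = 1.4795
L₀ = γL = 1.4795 × 448.7 = 663.9 m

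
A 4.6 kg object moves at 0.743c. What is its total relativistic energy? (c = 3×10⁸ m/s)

γ = 1/√(1 - 0.743²) = 1.4941
mc² = 4.6 × (3×10⁸)² = 4.140×10¹⁷ J
E = γmc² = 1.4941 × 4.140×10¹⁷ = 6.186×10¹⁷ J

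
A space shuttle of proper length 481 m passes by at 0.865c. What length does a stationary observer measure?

Proper length L₀ = 481 m
γ = 1/√(1 - 0.865²) = 1.9929
L = L₀/γ = 481/1.9929 = 241.4 m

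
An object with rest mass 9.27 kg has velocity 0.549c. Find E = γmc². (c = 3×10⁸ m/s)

γ = 1/√(1 - 0.549²) = 1.1964
mc² = 9.27 × (3×10⁸)² = 8.343×10¹⁷ J
E = γmc² = 1.1964 × 8.343×10¹⁷ = 9.982×10¹⁷ J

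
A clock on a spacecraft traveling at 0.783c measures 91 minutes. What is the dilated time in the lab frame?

Proper time Δt₀ = 91 minutes
γ = 1/√(1 - 0.783²) = 1.608
Δt = γΔt₀ = 1.608 × 91 = 146.3 minutes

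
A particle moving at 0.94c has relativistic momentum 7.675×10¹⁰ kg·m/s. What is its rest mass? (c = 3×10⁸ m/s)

γ = 1/√(1 - 0.94²) = 2.931
v = 0.94 × 3×10⁸ = 2.820×10⁸ m/s
m = p/(γv) = 7.675×10¹⁰/(2.931 × 2.820×10⁸) = 92.86 kg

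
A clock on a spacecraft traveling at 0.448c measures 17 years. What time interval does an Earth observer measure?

Proper time Δt₀ = 17 years
γ = 1/√(1 - 0.448²) = 1.1185
Δt = γΔt₀ = 1.1185 × 17 = 19.01 years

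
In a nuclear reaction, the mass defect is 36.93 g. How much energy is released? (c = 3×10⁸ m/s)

Convert mass defect: Δm = 36.93 g = 0.03693 kg
E = Δm·c² = 0.03693 × (3×10⁸)²
= 0.03693 × 9×10¹⁶ = 3.324×10¹⁵ J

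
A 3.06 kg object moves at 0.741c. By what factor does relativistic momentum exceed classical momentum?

p_rel = γmv, p_class = mv
Ratio = γ = 1/√(1 - 0.741²) = 1.489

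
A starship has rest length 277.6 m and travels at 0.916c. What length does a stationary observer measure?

Proper length L₀ = 277.6 m
γ = 1/√(1 - 0.916²) = 2.493
L = L₀/γ = 277.6/2.493 = 111.4 m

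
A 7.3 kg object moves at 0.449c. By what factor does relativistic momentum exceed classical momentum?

p_rel = γmv, p_class = mv
Ratio = γ = 1/√(1 - 0.449²) = 1.119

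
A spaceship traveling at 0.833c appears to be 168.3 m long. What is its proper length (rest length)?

Contracted length L = 168.3 m
γ = 1/√(1 - 0.833²) = 1.8074
L₀ = γL = 1.8074 × 168.3 = 304.2 m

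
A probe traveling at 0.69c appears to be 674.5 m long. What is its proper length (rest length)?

Contracted length L = 674.5 m
γ = 1/√(1 - 0.69²) = 1.3816
L₀ = γL = 1.3816 × 674.5 = 931.9 m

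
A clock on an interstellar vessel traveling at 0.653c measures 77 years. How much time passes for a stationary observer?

Proper time Δt₀ = 77 years
γ = 1/√(1 - 0.653²) = 1.3204
Δt = γΔt₀ = 1.3204 × 77 = 101.7 years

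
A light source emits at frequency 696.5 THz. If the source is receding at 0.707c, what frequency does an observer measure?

β = v/c = 0.707
(1-β)/(1+β) = 0.293/1.707 = 0.17165
Doppler factor = √(0.17165) = 0.4143
f_obs = 696.5 × 0.4143 = 288.6 THz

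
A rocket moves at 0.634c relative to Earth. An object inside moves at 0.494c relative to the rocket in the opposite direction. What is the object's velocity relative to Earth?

Object's velocity in rocket frame is u' = -0.494c
u = (u' + v)/(1 + u'v/c²) = (v - 0.494)/(1 - 0.494·v/c²)
Numerator: 0.634 - 0.494 = 0.14
Denominator: 1 - 0.313196 = 0.686804
u = 0.14/0.686804 = 0.2038c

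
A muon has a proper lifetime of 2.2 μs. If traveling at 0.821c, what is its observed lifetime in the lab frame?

Proper lifetime τ₀ = 2.2 μs
γ = 1/√(1 - 0.821²) = 1.7515
τ = γτ₀ = 1.7515 × 2.2 μs = 3.853 μs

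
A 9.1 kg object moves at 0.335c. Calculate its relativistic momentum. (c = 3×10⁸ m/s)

γ = 1/√(1 - 0.335²) = 1.0613
v = 0.335 × 3×10⁸ = 1.005×10⁸ m/s
p = γmv = 1.0613 × 9.1 × 1.005×10⁸ = 9.706×10⁸ kg·m/s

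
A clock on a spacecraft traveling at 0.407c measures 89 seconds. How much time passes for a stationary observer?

Proper time Δt₀ = 89 seconds
γ = 1/√(1 - 0.407²) = 1.0948
Δt = γΔt₀ = 1.0948 × 89 = 97.44 seconds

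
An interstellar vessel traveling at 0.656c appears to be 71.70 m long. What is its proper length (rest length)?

Contracted length L = 71.70 m
γ = 1/√(1 - 0.656²) = 1.325
L₀ = γL = 1.325 × 71.70 = 95.00 m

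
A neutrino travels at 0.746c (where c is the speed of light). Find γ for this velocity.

v/c = 0.746, so (v/c)² = 0.556516
1 - (v/c)² = 0.443484
γ = 1/√(0.443484) = 1.502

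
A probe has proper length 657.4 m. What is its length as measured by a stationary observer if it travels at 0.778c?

Proper length L₀ = 657.4 m
γ = 1/√(1 - 0.778²) = 1.5917
L = L₀/γ = 657.4/1.5917 = 413.0 m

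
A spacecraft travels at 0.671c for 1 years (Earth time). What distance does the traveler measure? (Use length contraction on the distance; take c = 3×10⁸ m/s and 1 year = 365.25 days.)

Earth distance: d = v × t = 0.671c × 1 yr = 6.3525×10¹⁵ m
γ = 1.3487
d' = d/γ = 6.3525×10¹⁵/1.3487 = 4.710×10¹⁵ m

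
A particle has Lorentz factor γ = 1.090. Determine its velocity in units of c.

From γ = 1/√(1 - v²/c²):
1/γ² = 1/1.090² = 0.8417
v²/c² = 1 - 0.8417 = 0.1583
v/c = √(0.1583) = 0.3979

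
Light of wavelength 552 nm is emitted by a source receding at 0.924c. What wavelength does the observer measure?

β = 0.924
Wavelength Doppler factor = √(1.924/0.076) = √(25.3158) = 5.031
λ_obs = 552 × 5.031 = 2777 nm (redshift)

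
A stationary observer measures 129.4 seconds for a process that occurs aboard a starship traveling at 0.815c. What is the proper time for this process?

Dilated time Δt = 129.4 seconds
γ = 1/√(1 - 0.815²) = 1.7257
Δt₀ = Δt/γ = 129.4/1.7257 = 74.98 seconds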